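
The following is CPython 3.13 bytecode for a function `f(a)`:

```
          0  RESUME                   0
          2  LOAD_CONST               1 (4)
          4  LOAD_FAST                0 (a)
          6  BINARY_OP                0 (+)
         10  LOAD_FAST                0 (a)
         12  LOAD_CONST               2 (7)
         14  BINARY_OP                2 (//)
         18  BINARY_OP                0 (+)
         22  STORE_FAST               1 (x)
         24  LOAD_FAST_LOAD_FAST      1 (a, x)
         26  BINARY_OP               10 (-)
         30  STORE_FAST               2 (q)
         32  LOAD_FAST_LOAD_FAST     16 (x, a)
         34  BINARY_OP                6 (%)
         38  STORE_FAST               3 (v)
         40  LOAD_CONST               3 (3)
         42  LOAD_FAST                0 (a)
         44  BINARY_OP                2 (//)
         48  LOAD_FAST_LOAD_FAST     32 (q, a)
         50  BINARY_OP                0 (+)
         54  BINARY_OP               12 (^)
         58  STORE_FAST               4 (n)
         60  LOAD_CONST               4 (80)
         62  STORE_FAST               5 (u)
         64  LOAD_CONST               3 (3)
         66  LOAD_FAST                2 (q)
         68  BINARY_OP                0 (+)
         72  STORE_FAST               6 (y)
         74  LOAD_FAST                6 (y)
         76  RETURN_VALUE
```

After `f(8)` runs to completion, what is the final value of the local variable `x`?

13

LOAD_CONST → push 4. Stack: [4]
LOAD_FAST a → push 8. Stack: [4, 8]
BINARY_OP + → 4 + 8 = 12. Stack: [12]
LOAD_FAST a → push 8. Stack: [12, 8]
LOAD_CONST → push 7. Stack: [12, 8, 7]
BINARY_OP // → 8 // 7 = 1. Stack: [12, 1]
BINARY_OP + → 12 + 1 = 13. Stack: [13]
STORE_FAST x → x=13. Stack: []
LOAD_FAST_LOAD_FAST a,x → push 8,13. Stack: [8, 13]
BINARY_OP - → 8 - 13 = -5. Stack: [-5]
STORE_FAST q → q=-5. Stack: []
LOAD_FAST_LOAD_FAST x,a → push 13,8. Stack: [13, 8]
BINARY_OP % → 13 % 8 = 5. Stack: [5]
STORE_FAST v → v=5. Stack: []
LOAD_CONST → push 3. Stack: [3]
LOAD_FAST a → push 8. Stack: [3, 8]
BINARY_OP // → 3 // 8 = 0. Stack: [0]
LOAD_FAST_LOAD_FAST q,a → push -5,8. Stack: [0, -5, 8]
BINARY_OP + → -5 + 8 = 3. Stack: [0, 3]
BINARY_OP ^ → 0 ^ 3 = 3. Stack: [3]
STORE_FAST n → n=3. Stack: []
LOAD_CONST → push 80. Stack: [80]
STORE_FAST u → u=80. Stack: []
LOAD_CONST → push 3. Stack: [3]
LOAD_FAST q → push -5. Stack: [3, -5]
BINARY_OP + → 3 + -5 = -2. Stack: [-2]
STORE_FAST y → y=-2. Stack: []
LOAD_FAST y → push -2. Stack: [-2]
RETURN_VALUE → return -2.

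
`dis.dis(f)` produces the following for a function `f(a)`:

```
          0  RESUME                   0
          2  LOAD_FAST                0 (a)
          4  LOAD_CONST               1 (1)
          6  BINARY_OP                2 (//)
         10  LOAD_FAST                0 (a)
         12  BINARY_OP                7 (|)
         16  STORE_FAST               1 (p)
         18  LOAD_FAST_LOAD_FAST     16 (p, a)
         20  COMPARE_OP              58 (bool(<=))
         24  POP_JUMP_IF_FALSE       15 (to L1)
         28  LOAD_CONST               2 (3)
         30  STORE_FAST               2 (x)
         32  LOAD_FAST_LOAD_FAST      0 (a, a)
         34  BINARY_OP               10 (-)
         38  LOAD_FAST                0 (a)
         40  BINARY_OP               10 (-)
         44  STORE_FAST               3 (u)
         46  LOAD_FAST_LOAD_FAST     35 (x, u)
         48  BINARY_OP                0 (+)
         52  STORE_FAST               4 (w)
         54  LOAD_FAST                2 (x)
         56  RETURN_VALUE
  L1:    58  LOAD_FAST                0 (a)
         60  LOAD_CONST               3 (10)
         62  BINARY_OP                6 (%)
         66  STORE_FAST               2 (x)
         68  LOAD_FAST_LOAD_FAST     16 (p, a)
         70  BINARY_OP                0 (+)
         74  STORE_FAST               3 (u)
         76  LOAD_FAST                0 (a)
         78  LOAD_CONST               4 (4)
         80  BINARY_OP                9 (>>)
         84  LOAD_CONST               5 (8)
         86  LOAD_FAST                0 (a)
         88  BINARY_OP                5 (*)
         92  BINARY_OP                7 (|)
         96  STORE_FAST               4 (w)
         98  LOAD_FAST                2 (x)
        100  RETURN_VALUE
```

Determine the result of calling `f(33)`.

LOAD_FAST a → push 33. Stack: [33]
LOAD_CONST → push 1. Stack: [33, 1]
BINARY_OP // → 33 // 1 = 33. Stack: [33]
LOAD_FAST a → push 33. Stack: [33, 33]
BINARY_OP | → 33 | 33 = 33. Stack: [33]
STORE_FAST p → p=33. Stack: []
LOAD_FAST_LOAD_FAST p,a → push 33,33. Stack: [33, 33]
COMPARE_OP bool(<=) → 33 vs 33 = True. Stack: [True]
POP_JUMP_IF_FALSE → pop True; no jump. Stack: []
LOAD_CONST → push 3. Stack: [3]
STORE_FAST x → x=3. Stack: []
LOAD_FAST_LOAD_FAST a,a → push 33,33. Stack: [33, 33]
BINARY_OP - → 33 - 33 = 0. Stack: [0]
LOAD_FAST a → push 33. Stack: [0, 33]
BINARY_OP - → 0 - 33 = -33. Stack: [-33]
STORE_FAST u → u=-33. Stack: []
LOAD_FAST_LOAD_FAST x,u → push 3,-33. Stack: [3, -33]
BINARY_OP + → 3 + -33 = -30. Stack: [-30]
STORE_FAST w → w=-30. Stack: []
LOAD_FAST x → push 3. Stack: [3]
RETURN_VALUE → return 3.

3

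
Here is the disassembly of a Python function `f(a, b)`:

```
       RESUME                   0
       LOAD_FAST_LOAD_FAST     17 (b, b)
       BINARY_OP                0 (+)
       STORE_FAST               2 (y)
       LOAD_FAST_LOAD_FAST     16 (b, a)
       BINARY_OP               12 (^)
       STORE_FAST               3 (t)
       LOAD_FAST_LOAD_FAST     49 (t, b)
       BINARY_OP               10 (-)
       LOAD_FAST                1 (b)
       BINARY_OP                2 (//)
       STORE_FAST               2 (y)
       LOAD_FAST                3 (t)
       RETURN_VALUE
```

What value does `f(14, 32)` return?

LOAD_FAST_LOAD_FAST b,b → push 32,32. Stack: [32, 32]
BINARY_OP + → 32 + 32 = 64. Stack: [64]
STORE_FAST y → y=64. Stack: []
LOAD_FAST_LOAD_FAST b,a → push 32,14. Stack: [32, 14]
BINARY_OP ^ → 32 ^ 14 = 46. Stack: [46]
STORE_FAST t → t=46. Stack: []
LOAD_FAST_LOAD_FAST t,b → push 46,32. Stack: [46, 32]
BINARY_OP - → 46 - 32 = 14. Stack: [14]
LOAD_FAST b → push 32. Stack: [14, 32]
BINARY_OP // → 14 // 32 = 0. Stack: [0]
STORE_FAST y → y=0. Stack: []
LOAD_FAST t → push 46. Stack: [46]
RETURN_VALUE → return 46.

46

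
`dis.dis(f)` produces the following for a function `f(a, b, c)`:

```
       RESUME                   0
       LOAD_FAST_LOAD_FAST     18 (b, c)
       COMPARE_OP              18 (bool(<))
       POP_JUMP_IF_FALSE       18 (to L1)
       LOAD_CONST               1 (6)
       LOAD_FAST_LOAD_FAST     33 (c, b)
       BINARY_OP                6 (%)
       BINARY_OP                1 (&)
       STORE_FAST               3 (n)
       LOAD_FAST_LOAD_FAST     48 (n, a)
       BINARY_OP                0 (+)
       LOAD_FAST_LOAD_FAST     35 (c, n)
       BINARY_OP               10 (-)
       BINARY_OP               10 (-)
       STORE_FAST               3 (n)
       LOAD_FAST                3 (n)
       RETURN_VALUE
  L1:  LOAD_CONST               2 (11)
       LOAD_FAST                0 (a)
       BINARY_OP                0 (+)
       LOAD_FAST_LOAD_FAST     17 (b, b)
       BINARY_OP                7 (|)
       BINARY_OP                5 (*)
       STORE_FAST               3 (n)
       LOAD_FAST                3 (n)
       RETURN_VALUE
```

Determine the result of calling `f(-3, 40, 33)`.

320

LOAD_FAST_LOAD_FAST b,c → push 40,33. Stack: [40, 33]
COMPARE_OP bool(<) → 40 vs 33 = False. Stack: [False]
POP_JUMP_IF_FALSE → pop False; jump. Stack: []
LOAD_CONST → push 11. Stack: [11]
LOAD_FAST a → push -3. Stack: [11, -3]
BINARY_OP + → 11 + -3 = 8. Stack: [8]
LOAD_FAST_LOAD_FAST b,b → push 40,40. Stack: [8, 40, 40]
BINARY_OP | → 40 | 40 = 40. Stack: [8, 40]
BINARY_OP * → 8 * 40 = 320. Stack: [320]
STORE_FAST n → n=320. Stack: []
LOAD_FAST n → push 320. Stack: [320]
RETURN_VALUE → return 320.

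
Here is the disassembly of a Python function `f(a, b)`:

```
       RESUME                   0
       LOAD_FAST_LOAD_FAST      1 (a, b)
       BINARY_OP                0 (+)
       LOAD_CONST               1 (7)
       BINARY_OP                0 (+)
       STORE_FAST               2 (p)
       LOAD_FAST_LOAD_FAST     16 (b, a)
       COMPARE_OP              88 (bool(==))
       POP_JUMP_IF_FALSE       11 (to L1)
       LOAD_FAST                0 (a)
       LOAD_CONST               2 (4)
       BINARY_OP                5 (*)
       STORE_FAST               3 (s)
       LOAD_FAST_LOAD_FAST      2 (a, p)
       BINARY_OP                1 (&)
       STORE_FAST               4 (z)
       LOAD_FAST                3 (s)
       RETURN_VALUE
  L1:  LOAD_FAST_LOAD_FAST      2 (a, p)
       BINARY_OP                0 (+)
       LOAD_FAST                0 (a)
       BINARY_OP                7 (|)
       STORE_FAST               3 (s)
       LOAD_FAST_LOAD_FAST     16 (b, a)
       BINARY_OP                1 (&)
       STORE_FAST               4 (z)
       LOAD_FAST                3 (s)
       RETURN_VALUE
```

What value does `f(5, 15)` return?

37

LOAD_FAST_LOAD_FAST a,b → push 5,15. Stack: [5, 15]
BINARY_OP + → 5 + 15 = 20. Stack: [20]
LOAD_CONST → push 7. Stack: [20, 7]
BINARY_OP + → 20 + 7 = 27. Stack: [27]
STORE_FAST p → p=27. Stack: []
LOAD_FAST_LOAD_FAST b,a → push 15,5. Stack: [15, 5]
COMPARE_OP bool(==) → 15 vs 5 = False. Stack: [False]
POP_JUMP_IF_FALSE → pop False; jump. Stack: []
LOAD_FAST_LOAD_FAST a,p → push 5,27. Stack: [5, 27]
BINARY_OP + → 5 + 27 = 32. Stack: [32]
LOAD_FAST a → push 5. Stack: [32, 5]
BINARY_OP | → 32 | 5 = 37. Stack: [37]
STORE_FAST s → s=37. Stack: []
LOAD_FAST_LOAD_FAST b,a → push 15,5. Stack: [15, 5]
BINARY_OP & → 15 & 5 = 5. Stack: [5]
STORE_FAST z → z=5. Stack: []
LOAD_FAST s → push 37. Stack: [37]
RETURN_VALUE → return 37.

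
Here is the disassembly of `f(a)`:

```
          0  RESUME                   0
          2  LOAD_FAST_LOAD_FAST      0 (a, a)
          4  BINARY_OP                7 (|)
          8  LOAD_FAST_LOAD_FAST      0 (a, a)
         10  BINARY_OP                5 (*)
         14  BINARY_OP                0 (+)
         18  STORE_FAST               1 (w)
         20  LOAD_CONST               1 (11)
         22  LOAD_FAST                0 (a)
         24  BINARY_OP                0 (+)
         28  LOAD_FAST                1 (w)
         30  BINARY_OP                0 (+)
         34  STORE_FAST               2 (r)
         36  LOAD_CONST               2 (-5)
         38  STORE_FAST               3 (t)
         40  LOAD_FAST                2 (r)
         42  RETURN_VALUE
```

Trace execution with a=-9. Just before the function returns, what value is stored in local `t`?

-5

LOAD_FAST_LOAD_FAST a,a → push -9,-9. Stack: [-9, -9]
BINARY_OP | → -9 | -9 = -9. Stack: [-9]
LOAD_FAST_LOAD_FAST a,a → push -9,-9. Stack: [-9, -9, -9]
BINARY_OP * → -9 * -9 = 81. Stack: [-9, 81]
BINARY_OP + → -9 + 81 = 72. Stack: [72]
STORE_FAST w → w=72. Stack: []
LOAD_CONST → push 11. Stack: [11]
LOAD_FAST a → push -9. Stack: [11, -9]
BINARY_OP + → 11 + -9 = 2. Stack: [2]
LOAD_FAST w → push 72. Stack: [2, 72]
BINARY_OP + → 2 + 72 = 74. Stack: [74]
STORE_FAST r → r=74. Stack: []
LOAD_CONST → push -5. Stack: [-5]
STORE_FAST t → t=-5. Stack: []
LOAD_FAST r → push 74. Stack: [74]
RETURN_VALUE → return 74.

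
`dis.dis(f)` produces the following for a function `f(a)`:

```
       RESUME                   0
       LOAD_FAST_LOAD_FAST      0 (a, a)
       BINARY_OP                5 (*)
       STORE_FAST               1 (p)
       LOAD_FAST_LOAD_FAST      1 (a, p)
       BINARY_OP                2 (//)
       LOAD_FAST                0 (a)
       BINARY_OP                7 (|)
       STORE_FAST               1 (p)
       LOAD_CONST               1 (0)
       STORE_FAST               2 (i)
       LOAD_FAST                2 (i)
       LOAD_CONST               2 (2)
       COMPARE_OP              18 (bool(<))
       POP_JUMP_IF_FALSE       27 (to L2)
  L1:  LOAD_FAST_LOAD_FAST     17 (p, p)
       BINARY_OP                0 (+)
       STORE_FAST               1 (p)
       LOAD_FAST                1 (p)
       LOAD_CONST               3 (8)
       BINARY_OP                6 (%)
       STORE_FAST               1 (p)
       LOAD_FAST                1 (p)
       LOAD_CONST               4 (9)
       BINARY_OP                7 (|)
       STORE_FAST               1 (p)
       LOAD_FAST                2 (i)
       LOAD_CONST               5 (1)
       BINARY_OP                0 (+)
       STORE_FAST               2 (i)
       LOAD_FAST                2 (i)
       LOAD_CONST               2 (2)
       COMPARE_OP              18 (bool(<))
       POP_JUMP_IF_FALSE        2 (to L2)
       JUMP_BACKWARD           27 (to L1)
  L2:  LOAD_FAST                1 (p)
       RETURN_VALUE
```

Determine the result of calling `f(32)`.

LOAD_FAST_LOAD_FAST a,a → push 32,32. Stack: [32, 32]
BINARY_OP * → 32 * 32 = 1024. Stack: [1024]
STORE_FAST p → p=1024. Stack: []
LOAD_FAST_LOAD_FAST a,p → push 32,1024. Stack: [32, 1024]
BINARY_OP // → 32 // 1024 = 0. Stack: [0]
LOAD_FAST a → push 32. Stack: [0, 32]
BINARY_OP | → 0 | 32 = 32. Stack: [32]
STORE_FAST p → p=32. Stack: []
LOAD_CONST → push 0. Stack: [0]
STORE_FAST i → i=0. Stack: []
LOAD_FAST i → push 0. Stack: [0]
LOAD_CONST → push 2. Stack: [0, 2]
COMPARE_OP bool(<) → 0 vs 2 = True. Stack: [True]
POP_JUMP_IF_FALSE → pop True; no jump. Stack: []
LOAD_FAST_LOAD_FAST p,p → push 32,32. Stack: [32, 32]
BINARY_OP + → 32 + 32 = 64. Stack: [64]
STORE_FAST p → p=64. Stack: []
LOAD_FAST p → push 64. Stack: [64]
LOAD_CONST → push 8. Stack: [64, 8]
BINARY_OP % → 64 % 8 = 0. Stack: [0]
STORE_FAST p → p=0. Stack: []
LOAD_FAST p → push 0. Stack: [0]
LOAD_CONST → push 9. Stack: [0, 9]
BINARY_OP | → 0 | 9 = 9. Stack: [9]
STORE_FAST p → p=9. Stack: []
LOAD_FAST i → push 0. Stack: [0]
LOAD_CONST → push 1. Stack: [0, 1]
BINARY_OP + → 0 + 1 = 1. Stack: [1]
STORE_FAST i → i=1. Stack: []
LOAD_FAST i → push 1. Stack: [1]
LOAD_CONST → push 2. Stack: [1, 2]
COMPARE_OP bool(<) → 1 vs 2 = True. Stack: [True]
POP_JUMP_IF_FALSE → pop True; no jump. Stack: []
LOAD_FAST_LOAD_FAST p,p → push 9,9. Stack: [9, 9]
BINARY_OP + → 9 + 9 = 18. Stack: [18]
STORE_FAST p → p=18. Stack: []
LOAD_FAST p → push 18. Stack: [18]
LOAD_CONST → push 8. Stack: [18, 8]
BINARY_OP % → 18 % 8 = 2. Stack: [2]
STORE_FAST p → p=2. Stack: []
LOAD_FAST p → push 2. Stack: [2]
LOAD_CONST → push 9. Stack: [2, 9]
BINARY_OP | → 2 | 9 = 11. Stack: [11]
STORE_FAST p → p=11. Stack: []
LOAD_FAST i → push 1. Stack: [1]
LOAD_CONST → push 1. Stack: [1, 1]
BINARY_OP + → 1 + 1 = 2. Stack: [2]
STORE_FAST i → i=2. Stack: []
LOAD_FAST i → push 2. Stack: [2]
LOAD_CONST → push 2. Stack: [2, 2]
COMPARE_OP bool(<) → 2 vs 2 = False. Stack: [False]
POP_JUMP_IF_FALSE → pop False; jump. Stack: []
LOAD_FAST p → push 11. Stack: [11]
RETURN_VALUE → return 11.

11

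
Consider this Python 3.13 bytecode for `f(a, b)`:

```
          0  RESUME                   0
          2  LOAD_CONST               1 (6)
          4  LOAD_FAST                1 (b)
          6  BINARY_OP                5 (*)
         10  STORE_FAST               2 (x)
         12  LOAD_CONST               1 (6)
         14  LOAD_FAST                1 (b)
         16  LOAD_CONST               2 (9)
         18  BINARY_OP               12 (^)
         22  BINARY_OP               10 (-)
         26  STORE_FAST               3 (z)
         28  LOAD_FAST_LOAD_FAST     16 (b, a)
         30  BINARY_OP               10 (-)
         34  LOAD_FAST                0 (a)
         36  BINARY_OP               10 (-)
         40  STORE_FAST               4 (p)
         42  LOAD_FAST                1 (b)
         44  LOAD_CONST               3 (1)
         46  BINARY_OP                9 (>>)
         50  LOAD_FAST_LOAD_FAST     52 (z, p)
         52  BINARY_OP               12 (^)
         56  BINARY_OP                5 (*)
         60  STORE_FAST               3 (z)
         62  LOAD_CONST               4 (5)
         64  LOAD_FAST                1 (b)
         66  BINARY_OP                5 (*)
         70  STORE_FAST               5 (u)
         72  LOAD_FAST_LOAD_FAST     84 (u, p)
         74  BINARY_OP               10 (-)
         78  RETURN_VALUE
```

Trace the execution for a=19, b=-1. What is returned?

34

LOAD_CONST → push 6. Stack: [6]
LOAD_FAST b → push -1. Stack: [6, -1]
BINARY_OP * → 6 * -1 = -6. Stack: [-6]
STORE_FAST x → x=-6. Stack: []
LOAD_CONST → push 6. Stack: [6]
LOAD_FAST b → push -1. Stack: [6, -1]
LOAD_CONST → push 9. Stack: [6, -1, 9]
BINARY_OP ^ → -1 ^ 9 = -10. Stack: [6, -10]
BINARY_OP - → 6 - -10 = 16. Stack: [16]
STORE_FAST z → z=16. Stack: []
LOAD_FAST_LOAD_FAST b,a → push -1,19. Stack: [-1, 19]
BINARY_OP - → -1 - 19 = -20. Stack: [-20]
LOAD_FAST a → push 19. Stack: [-20, 19]
BINARY_OP - → -20 - 19 = -39. Stack: [-39]
STORE_FAST p → p=-39. Stack: []
LOAD_FAST b → push -1. Stack: [-1]
LOAD_CONST → push 1. Stack: [-1, 1]
BINARY_OP >> → -1 >> 1 = -1. Stack: [-1]
LOAD_FAST_LOAD_FAST z,p → push 16,-39. Stack: [-1, 16, -39]
BINARY_OP ^ → 16 ^ -39 = -55. Stack: [-1, -55]
BINARY_OP * → -1 * -55 = 55. Stack: [55]
STORE_FAST z → z=55. Stack: []
LOAD_CONST → push 5. Stack: [5]
LOAD_FAST b → push -1. Stack: [5, -1]
BINARY_OP * → 5 * -1 = -5. Stack: [-5]
STORE_FAST u → u=-5. Stack: []
LOAD_FAST_LOAD_FAST u,p → push -5,-39. Stack: [-5, -39]
BINARY_OP - → -5 - -39 = 34. Stack: [34]
RETURN_VALUE → return 34.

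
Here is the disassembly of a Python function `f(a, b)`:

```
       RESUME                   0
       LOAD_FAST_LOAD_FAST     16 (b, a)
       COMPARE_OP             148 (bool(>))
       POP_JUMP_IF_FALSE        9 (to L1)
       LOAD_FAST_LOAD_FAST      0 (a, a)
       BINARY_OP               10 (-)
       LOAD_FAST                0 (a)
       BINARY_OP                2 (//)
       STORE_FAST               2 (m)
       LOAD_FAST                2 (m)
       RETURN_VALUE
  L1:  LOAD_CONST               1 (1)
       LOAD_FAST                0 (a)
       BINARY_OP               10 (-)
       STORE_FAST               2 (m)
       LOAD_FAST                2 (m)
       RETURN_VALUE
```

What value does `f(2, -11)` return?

-1

LOAD_FAST_LOAD_FAST b,a → push -11,2. Stack: [-11, 2]
COMPARE_OP bool(>) → -11 vs 2 = False. Stack: [False]
POP_JUMP_IF_FALSE → pop False; jump. Stack: []
LOAD_CONST → push 1. Stack: [1]
LOAD_FAST a → push 2. Stack: [1, 2]
BINARY_OP - → 1 - 2 = -1. Stack: [-1]
STORE_FAST m → m=-1. Stack: []
LOAD_FAST m → push -1. Stack: [-1]
RETURN_VALUE → return -1.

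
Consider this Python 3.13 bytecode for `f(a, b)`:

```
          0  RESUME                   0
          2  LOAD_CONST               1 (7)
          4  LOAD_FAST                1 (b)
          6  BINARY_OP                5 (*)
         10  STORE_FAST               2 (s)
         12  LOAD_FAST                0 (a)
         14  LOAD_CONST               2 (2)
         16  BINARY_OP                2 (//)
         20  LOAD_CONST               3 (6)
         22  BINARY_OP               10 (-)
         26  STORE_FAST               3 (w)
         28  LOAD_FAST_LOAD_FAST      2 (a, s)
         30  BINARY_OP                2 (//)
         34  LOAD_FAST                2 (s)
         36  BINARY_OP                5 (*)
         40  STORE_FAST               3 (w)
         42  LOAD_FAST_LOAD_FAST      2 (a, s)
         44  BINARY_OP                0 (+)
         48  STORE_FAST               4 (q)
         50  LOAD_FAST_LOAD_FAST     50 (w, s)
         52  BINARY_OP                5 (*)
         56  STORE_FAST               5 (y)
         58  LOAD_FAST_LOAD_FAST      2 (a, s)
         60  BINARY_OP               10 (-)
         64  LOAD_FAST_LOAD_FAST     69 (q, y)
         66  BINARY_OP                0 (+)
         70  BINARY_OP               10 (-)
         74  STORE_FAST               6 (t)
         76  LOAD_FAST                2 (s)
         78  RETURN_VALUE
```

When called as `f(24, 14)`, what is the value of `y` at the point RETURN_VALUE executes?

0

LOAD_CONST → push 7. Stack: [7]
LOAD_FAST b → push 14. Stack: [7, 14]
BINARY_OP * → 7 * 14 = 98. Stack: [98]
STORE_FAST s → s=98. Stack: []
LOAD_FAST a → push 24. Stack: [24]
LOAD_CONST → push 2. Stack: [24, 2]
BINARY_OP // → 24 // 2 = 12. Stack: [12]
LOAD_CONST → push 6. Stack: [12, 6]
BINARY_OP - → 12 - 6 = 6. Stack: [6]
STORE_FAST w → w=6. Stack: []
LOAD_FAST_LOAD_FAST a,s → push 24,98. Stack: [24, 98]
BINARY_OP // → 24 // 98 = 0. Stack: [0]
LOAD_FAST s → push 98. Stack: [0, 98]
BINARY_OP * → 0 * 98 = 0. Stack: [0]
STORE_FAST w → w=0. Stack: []
LOAD_FAST_LOAD_FAST a,s → push 24,98. Stack: [24, 98]
BINARY_OP + → 24 + 98 = 122. Stack: [122]
STORE_FAST q → q=122. Stack: []
LOAD_FAST_LOAD_FAST w,s → push 0,98. Stack: [0, 98]
BINARY_OP * → 0 * 98 = 0. Stack: [0]
STORE_FAST y → y=0. Stack: []
LOAD_FAST_LOAD_FAST a,s → push 24,98. Stack: [24, 98]
BINARY_OP - → 24 - 98 = -74. Stack: [-74]
LOAD_FAST_LOAD_FAST q,y → push 122,0. Stack: [-74, 122, 0]
BINARY_OP + → 122 + 0 = 122. Stack: [-74, 122]
BINARY_OP - → -74 - 122 = -196. Stack: [-196]
STORE_FAST t → t=-196. Stack: []
LOAD_FAST s → push 98. Stack: [98]
RETURN_VALUE → return 98.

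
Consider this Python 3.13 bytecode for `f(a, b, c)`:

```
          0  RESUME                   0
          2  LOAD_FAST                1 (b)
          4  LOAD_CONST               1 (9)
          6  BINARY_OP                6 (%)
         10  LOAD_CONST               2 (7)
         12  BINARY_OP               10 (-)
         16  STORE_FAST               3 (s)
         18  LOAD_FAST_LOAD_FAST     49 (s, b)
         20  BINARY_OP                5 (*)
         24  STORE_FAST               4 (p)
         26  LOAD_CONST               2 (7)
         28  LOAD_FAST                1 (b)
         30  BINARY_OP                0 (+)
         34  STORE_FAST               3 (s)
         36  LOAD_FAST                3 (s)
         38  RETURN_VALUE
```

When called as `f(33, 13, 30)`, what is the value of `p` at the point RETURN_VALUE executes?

-39

LOAD_FAST b → push 13. Stack: [13]
LOAD_CONST → push 9. Stack: [13, 9]
BINARY_OP % → 13 % 9 = 4. Stack: [4]
LOAD_CONST → push 7. Stack: [4, 7]
BINARY_OP - → 4 - 7 = -3. Stack: [-3]
STORE_FAST s → s=-3. Stack: []
LOAD_FAST_LOAD_FAST s,b → push -3,13. Stack: [-3, 13]
BINARY_OP * → -3 * 13 = -39. Stack: [-39]
STORE_FAST p → p=-39. Stack: []
LOAD_CONST → push 7. Stack: [7]
LOAD_FAST b → push 13. Stack: [7, 13]
BINARY_OP + → 7 + 13 = 20. Stack: [20]
STORE_FAST s → s=20. Stack: []
LOAD_FAST s → push 20. Stack: [20]
RETURN_VALUE → return 20.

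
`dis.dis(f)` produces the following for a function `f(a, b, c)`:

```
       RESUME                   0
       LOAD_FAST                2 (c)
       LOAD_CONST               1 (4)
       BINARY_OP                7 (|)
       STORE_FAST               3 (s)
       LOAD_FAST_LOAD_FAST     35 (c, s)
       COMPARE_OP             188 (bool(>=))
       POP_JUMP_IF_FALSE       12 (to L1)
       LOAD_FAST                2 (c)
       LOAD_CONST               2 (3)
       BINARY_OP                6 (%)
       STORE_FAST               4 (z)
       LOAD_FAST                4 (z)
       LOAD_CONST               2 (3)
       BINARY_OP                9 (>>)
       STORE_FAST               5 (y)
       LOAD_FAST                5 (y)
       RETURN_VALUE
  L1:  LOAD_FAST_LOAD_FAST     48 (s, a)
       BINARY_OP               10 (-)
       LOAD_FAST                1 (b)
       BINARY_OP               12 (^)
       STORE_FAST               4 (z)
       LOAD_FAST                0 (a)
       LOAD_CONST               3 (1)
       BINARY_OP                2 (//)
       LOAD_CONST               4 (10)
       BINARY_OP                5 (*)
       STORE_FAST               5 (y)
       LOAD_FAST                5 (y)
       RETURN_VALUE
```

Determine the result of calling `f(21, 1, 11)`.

210

LOAD_FAST c → push 11. Stack: [11]
LOAD_CONST → push 4. Stack: [11, 4]
BINARY_OP | → 11 | 4 = 15. Stack: [15]
STORE_FAST s → s=15. Stack: []
LOAD_FAST_LOAD_FAST c,s → push 11,15. Stack: [11, 15]
COMPARE_OP bool(>=) → 11 vs 15 = False. Stack: [False]
POP_JUMP_IF_FALSE → pop False; jump. Stack: []
LOAD_FAST_LOAD_FAST s,a → push 15,21. Stack: [15, 21]
BINARY_OP - → 15 - 21 = -6. Stack: [-6]
LOAD_FAST b → push 1. Stack: [-6, 1]
BINARY_OP ^ → -6 ^ 1 = -5. Stack: [-5]
STORE_FAST z → z=-5. Stack: []
LOAD_FAST a → push 21. Stack: [21]
LOAD_CONST → push 1. Stack: [21, 1]
BINARY_OP // → 21 // 1 = 21. Stack: [21]
LOAD_CONST → push 10. Stack: [21, 10]
BINARY_OP * → 21 * 10 = 210. Stack: [210]
STORE_FAST y → y=210. Stack: []
LOAD_FAST y → push 210. Stack: [210]
RETURN_VALUE → return 210.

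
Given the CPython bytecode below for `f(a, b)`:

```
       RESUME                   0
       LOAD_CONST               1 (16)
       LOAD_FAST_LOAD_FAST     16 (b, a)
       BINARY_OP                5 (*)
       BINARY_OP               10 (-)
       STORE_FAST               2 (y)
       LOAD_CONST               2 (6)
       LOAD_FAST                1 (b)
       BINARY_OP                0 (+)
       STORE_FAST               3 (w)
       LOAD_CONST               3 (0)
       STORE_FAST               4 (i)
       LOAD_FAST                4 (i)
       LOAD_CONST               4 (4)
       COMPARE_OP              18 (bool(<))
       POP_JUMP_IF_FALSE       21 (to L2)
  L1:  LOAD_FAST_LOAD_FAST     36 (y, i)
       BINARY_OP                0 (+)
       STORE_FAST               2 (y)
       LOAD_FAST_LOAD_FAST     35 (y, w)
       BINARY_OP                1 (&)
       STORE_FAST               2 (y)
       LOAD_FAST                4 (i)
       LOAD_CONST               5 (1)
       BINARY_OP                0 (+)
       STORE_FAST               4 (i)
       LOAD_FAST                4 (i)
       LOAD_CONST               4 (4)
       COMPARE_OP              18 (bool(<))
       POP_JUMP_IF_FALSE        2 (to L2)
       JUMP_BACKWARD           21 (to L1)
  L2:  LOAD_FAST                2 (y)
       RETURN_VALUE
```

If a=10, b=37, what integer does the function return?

LOAD_CONST → push 16
LOAD_FAST_LOAD_FAST b,a → push 37,10
BINARY_OP * → 37 * 10 = 370
BINARY_OP - → 16 - 370 = -354
STORE_FAST y → y=-354
LOAD_CONST → push 6
LOAD_FAST b → push 37
BINARY_OP + → 6 + 37 = 43
STORE_FAST w → w=43
LOAD_CONST → push 0
STORE_FAST i → i=0
LOAD_FAST i → push 0
LOAD_CONST → push 4
COMPARE_OP bool(<) → 0 vs 4 = True
POP_JUMP_IF_FALSE → pop True; no jump
LOAD_FAST_LOAD_FAST y,i → push -354,0
BINARY_OP + → -354 + 0 = -354
STORE_FAST y → y=-354
LOAD_FAST_LOAD_FAST y,w → push -354,43
BINARY_OP & → -354 & 43 = 10
STORE_FAST y → y=10
LOAD_FAST i → push 0
LOAD_CONST → push 1
BINARY_OP + → 0 + 1 = 1
STORE_FAST i → i=1
LOAD_FAST i → push 1
LOAD_CONST → push 4
COMPARE_OP bool(<) → 1 vs 4 = True
POP_JUMP_IF_FALSE → pop True; no jump
LOAD_FAST_LOAD_FAST y,i → push 10,1
BINARY_OP + → 10 + 1 = 11
STORE_FAST y → y=11
LOAD_FAST_LOAD_FAST y,w → push 11,43
BINARY_OP & → 11 & 43 = 11
STORE_FAST y → y=11
LOAD_FAST i → push 1
LOAD_CONST → push 1
BINARY_OP + → 1 + 1 = 2
STORE_FAST i → i=2
LOAD_FAST i → push 2
LOAD_CONST → push 4
COMPARE_OP bool(<) → 2 vs 4 = True
POP_JUMP_IF_FALSE → pop True; no jump
LOAD_FAST_LOAD_FAST y,i → push 11,2
BINARY_OP + → 11 + 2 = 13
STORE_FAST y → y=13
LOAD_FAST_LOAD_FAST y,w → push 13,43
BINARY_OP & → 13 & 43 = 9
STORE_FAST y → y=9
LOAD_FAST i → push 2
LOAD_CONST → push 1
BINARY_OP + → 2 + 1 = 3
STORE_FAST i → i=3
LOAD_FAST i → push 3
LOAD_CONST → push 4
COMPARE_OP bool(<) → 3 vs 4 = True
POP_JUMP_IF_FALSE → pop True; no jump
LOAD_FAST_LOAD_FAST y,i → push 9,3
BINARY_OP + → 9 + 3 = 12
STORE_FAST y → y=12
LOAD_FAST_LOAD_FAST y,w → push 12,43
BINARY_OP & → 12 & 43 = 8
STORE_FAST y → y=8
LOAD_FAST i → push 3
LOAD_CONST → push 1
BINARY_OP + → 3 + 1 = 4
STORE_FAST i → i=4
LOAD_FAST i → push 4
LOAD_CONST → push 4
COMPARE_OP bool(<) → 4 vs 4 = False
POP_JUMP_IF_FALSE → pop False; jump
LOAD_FAST y → push 8
RETURN_VALUE → return 8.

8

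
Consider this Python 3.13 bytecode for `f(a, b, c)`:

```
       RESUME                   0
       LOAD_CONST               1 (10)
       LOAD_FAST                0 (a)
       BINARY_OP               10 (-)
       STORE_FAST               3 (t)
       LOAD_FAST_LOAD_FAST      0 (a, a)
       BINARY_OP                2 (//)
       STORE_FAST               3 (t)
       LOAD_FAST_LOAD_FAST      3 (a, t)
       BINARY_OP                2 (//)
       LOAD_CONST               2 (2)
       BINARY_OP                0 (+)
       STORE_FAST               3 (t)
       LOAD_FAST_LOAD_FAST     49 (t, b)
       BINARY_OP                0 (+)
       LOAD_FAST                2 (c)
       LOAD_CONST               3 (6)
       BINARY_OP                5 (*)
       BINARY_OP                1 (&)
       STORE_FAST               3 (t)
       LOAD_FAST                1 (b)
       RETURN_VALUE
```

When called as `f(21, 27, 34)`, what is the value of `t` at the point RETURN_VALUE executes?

0

LOAD_CONST → push 10. Stack: [10]
LOAD_FAST a → push 21. Stack: [10, 21]
BINARY_OP - → 10 - 21 = -11. Stack: [-11]
STORE_FAST t → t=-11. Stack: []
LOAD_FAST_LOAD_FAST a,a → push 21,21. Stack: [21, 21]
BINARY_OP // → 21 // 21 = 1. Stack: [1]
STORE_FAST t → t=1. Stack: []
LOAD_FAST_LOAD_FAST a,t → push 21,1. Stack: [21, 1]
BINARY_OP // → 21 // 1 = 21. Stack: [21]
LOAD_CONST → push 2. Stack: [21, 2]
BINARY_OP + → 21 + 2 = 23. Stack: [23]
STORE_FAST t → t=23. Stack: []
LOAD_FAST_LOAD_FAST t,b → push 23,27. Stack: [23, 27]
BINARY_OP + → 23 + 27 = 50. Stack: [50]
LOAD_FAST c → push 34. Stack: [50, 34]
LOAD_CONST → push 6. Stack: [50, 34, 6]
BINARY_OP * → 34 * 6 = 204. Stack: [50, 204]
BINARY_OP & → 50 & 204 = 0. Stack: [0]
STORE_FAST t → t=0. Stack: []
LOAD_FAST b → push 27. Stack: [27]
RETURN_VALUE → return 27.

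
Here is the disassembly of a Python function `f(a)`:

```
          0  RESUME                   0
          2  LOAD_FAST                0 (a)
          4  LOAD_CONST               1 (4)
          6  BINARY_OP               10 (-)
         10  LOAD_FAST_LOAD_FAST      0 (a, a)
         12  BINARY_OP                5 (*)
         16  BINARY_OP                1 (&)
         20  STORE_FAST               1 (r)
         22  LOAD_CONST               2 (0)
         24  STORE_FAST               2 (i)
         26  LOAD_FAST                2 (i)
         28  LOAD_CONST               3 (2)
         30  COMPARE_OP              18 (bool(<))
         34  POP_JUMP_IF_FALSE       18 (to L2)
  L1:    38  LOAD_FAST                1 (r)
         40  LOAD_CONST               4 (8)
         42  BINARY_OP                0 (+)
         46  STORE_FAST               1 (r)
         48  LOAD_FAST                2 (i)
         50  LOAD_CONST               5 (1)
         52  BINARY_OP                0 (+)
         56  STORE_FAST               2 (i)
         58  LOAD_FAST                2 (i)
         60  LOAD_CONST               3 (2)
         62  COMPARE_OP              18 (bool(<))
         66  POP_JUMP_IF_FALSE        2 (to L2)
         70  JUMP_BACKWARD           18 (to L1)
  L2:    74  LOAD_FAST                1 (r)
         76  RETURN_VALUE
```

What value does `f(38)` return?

48

LOAD_FAST a → push 38. Stack: [38]
LOAD_CONST → push 4. Stack: [38, 4]
BINARY_OP - → 38 - 4 = 34. Stack: [34]
LOAD_FAST_LOAD_FAST a,a → push 38,38. Stack: [34, 38, 38]
BINARY_OP * → 38 * 38 = 1444. Stack: [34, 1444]
BINARY_OP & → 34 & 1444 = 32. Stack: [32]
STORE_FAST r → r=32. Stack: []
LOAD_CONST → push 0. Stack: [0]
STORE_FAST i → i=0. Stack: []
LOAD_FAST i → push 0. Stack: [0]
LOAD_CONST → push 2. Stack: [0, 2]
COMPARE_OP bool(<) → 0 vs 2 = True. Stack: [True]
POP_JUMP_IF_FALSE → pop True; no jump. Stack: []
LOAD_FAST r → push 32. Stack: [32]
LOAD_CONST → push 8. Stack: [32, 8]
BINARY_OP + → 32 + 8 = 40. Stack: [40]
STORE_FAST r → r=40. Stack: []
LOAD_FAST i → push 0. Stack: [0]
LOAD_CONST → push 1. Stack: [0, 1]
BINARY_OP + → 0 + 1 = 1. Stack: [1]
STORE_FAST i → i=1. Stack: []
LOAD_FAST i → push 1. Stack: [1]
LOAD_CONST → push 2. Stack: [1, 2]
COMPARE_OP bool(<) → 1 vs 2 = True. Stack: [True]
POP_JUMP_IF_FALSE → pop True; no jump. Stack: []
LOAD_FAST r → push 40. Stack: [40]
LOAD_CONST → push 8. Stack: [40, 8]
BINARY_OP + → 40 + 8 = 48. Stack: [48]
STORE_FAST r → r=48. Stack: []
LOAD_FAST i → push 1. Stack: [1]
LOAD_CONST → push 1. Stack: [1, 1]
BINARY_OP + → 1 + 1 = 2. Stack: [2]
STORE_FAST i → i=2. Stack: []
LOAD_FAST i → push 2. Stack: [2]
LOAD_CONST → push 2. Stack: [2, 2]
COMPARE_OP bool(<) → 2 vs 2 = False. Stack: [False]
POP_JUMP_IF_FALSE → pop False; jump. Stack: []
LOAD_FAST r → push 48. Stack: [48]
RETURN_VALUE → return 48.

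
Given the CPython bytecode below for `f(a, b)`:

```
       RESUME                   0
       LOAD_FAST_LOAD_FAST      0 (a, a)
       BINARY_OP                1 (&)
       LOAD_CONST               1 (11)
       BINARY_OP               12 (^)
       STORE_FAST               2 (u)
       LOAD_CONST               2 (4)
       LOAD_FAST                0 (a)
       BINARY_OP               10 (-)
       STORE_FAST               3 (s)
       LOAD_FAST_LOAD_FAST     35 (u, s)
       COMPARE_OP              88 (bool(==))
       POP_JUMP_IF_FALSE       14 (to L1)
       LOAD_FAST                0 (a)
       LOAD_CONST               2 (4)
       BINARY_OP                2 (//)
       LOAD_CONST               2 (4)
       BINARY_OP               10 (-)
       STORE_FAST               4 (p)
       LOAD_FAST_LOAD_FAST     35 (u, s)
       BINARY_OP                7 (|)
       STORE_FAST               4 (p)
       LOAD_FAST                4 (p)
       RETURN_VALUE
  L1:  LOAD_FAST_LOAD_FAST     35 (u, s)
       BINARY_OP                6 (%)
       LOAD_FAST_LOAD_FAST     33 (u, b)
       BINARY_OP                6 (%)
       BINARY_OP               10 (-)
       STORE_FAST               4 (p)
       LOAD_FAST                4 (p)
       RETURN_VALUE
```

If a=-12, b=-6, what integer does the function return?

16

LOAD_FAST_LOAD_FAST a,a → push -12,-12. Stack: [-12, -12]
BINARY_OP & → -12 & -12 = -12. Stack: [-12]
LOAD_CONST → push 11. Stack: [-12, 11]
BINARY_OP ^ → -12 ^ 11 = -1. Stack: [-1]
STORE_FAST u → u=-1. Stack: []
LOAD_CONST → push 4. Stack: [4]
LOAD_FAST a → push -12. Stack: [4, -12]
BINARY_OP - → 4 - -12 = 16. Stack: [16]
STORE_FAST s → s=16. Stack: []
LOAD_FAST_LOAD_FAST u,s → push -1,16. Stack: [-1, 16]
COMPARE_OP bool(==) → -1 vs 16 = False. Stack: [False]
POP_JUMP_IF_FALSE → pop False; jump. Stack: []
LOAD_FAST_LOAD_FAST u,s → push -1,16. Stack: [-1, 16]
BINARY_OP % → -1 % 16 = 15. Stack: [15]
LOAD_FAST_LOAD_FAST u,b → push -1,-6. Stack: [15, -1, -6]
BINARY_OP % → -1 % -6 = -1. Stack: [15, -1]
BINARY_OP - → 15 - -1 = 16. Stack: [16]
STORE_FAST p → p=16. Stack: []
LOAD_FAST p → push 16. Stack: [16]
RETURN_VALUE → return 16.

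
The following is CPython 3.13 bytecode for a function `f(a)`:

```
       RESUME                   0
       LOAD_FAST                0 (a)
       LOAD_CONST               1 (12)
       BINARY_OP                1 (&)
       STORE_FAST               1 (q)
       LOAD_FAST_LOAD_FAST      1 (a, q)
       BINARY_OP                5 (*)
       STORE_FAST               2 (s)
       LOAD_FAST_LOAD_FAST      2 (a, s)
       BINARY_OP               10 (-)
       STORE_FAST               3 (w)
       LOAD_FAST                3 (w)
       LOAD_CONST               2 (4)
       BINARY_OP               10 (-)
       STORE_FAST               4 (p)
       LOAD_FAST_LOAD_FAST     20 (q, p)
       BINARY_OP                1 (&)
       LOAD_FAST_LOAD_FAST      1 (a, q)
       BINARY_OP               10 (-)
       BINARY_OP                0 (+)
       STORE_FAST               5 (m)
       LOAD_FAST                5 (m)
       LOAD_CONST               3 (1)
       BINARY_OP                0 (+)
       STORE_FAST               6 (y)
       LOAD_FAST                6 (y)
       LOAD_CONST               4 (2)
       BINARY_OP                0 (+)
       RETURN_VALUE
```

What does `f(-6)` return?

LOAD_FAST a → push -6. Stack: [-6]
LOAD_CONST → push 12. Stack: [-6, 12]
BINARY_OP & → -6 & 12 = 8. Stack: [8]
STORE_FAST q → q=8. Stack: []
LOAD_FAST_LOAD_FAST a,q → push -6,8. Stack: [-6, 8]
BINARY_OP * → -6 * 8 = -48. Stack: [-48]
STORE_FAST s → s=-48. Stack: []
LOAD_FAST_LOAD_FAST a,s → push -6,-48. Stack: [-6, -48]
BINARY_OP - → -6 - -48 = 42. Stack: [42]
STORE_FAST w → w=42. Stack: []
LOAD_FAST w → push 42. Stack: [42]
LOAD_CONST → push 4. Stack: [42, 4]
BINARY_OP - → 42 - 4 = 38. Stack: [38]
STORE_FAST p → p=38. Stack: []
LOAD_FAST_LOAD_FAST q,p → push 8,38. Stack: [8, 38]
BINARY_OP & → 8 & 38 = 0. Stack: [0]
LOAD_FAST_LOAD_FAST a,q → push -6,8. Stack: [0, -6, 8]
BINARY_OP - → -6 - 8 = -14. Stack: [0, -14]
BINARY_OP + → 0 + -14 = -14. Stack: [-14]
STORE_FAST m → m=-14. Stack: []
LOAD_FAST m → push -14. Stack: [-14]
LOAD_CONST → push 1. Stack: [-14, 1]
BINARY_OP + → -14 + 1 = -13. Stack: [-13]
STORE_FAST y → y=-13. Stack: []
LOAD_FAST y → push -13. Stack: [-13]
LOAD_CONST → push 2. Stack: [-13, 2]
BINARY_OP + → -13 + 2 = -11. Stack: [-11]
RETURN_VALUE → return -11.

-11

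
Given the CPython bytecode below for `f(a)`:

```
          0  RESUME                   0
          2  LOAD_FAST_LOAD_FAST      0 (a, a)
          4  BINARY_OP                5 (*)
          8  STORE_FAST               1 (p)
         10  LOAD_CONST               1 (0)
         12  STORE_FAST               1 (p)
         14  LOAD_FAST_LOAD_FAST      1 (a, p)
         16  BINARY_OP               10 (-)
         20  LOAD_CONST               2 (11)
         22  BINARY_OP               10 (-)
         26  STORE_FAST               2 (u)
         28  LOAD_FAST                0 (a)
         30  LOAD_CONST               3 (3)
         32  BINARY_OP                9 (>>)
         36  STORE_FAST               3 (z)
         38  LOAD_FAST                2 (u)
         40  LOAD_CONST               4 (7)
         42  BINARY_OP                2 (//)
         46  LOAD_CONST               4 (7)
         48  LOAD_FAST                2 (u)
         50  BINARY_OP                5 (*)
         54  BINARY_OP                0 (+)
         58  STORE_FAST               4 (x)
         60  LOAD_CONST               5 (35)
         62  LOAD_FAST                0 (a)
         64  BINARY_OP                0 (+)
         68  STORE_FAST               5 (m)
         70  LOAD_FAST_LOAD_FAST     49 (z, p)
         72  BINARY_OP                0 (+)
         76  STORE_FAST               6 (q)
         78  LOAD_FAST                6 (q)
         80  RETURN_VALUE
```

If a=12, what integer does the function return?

1

LOAD_FAST_LOAD_FAST a,a → push 12,12. Stack: [12, 12]
BINARY_OP * → 12 * 12 = 144. Stack: [144]
STORE_FAST p → p=144. Stack: []
LOAD_CONST → push 0. Stack: [0]
STORE_FAST p → p=0. Stack: []
LOAD_FAST_LOAD_FAST a,p → push 12,0. Stack: [12, 0]
BINARY_OP - → 12 - 0 = 12. Stack: [12]
LOAD_CONST → push 11. Stack: [12, 11]
BINARY_OP - → 12 - 11 = 1. Stack: [1]
STORE_FAST u → u=1. Stack: []
LOAD_FAST a → push 12. Stack: [12]
LOAD_CONST → push 3. Stack: [12, 3]
BINARY_OP >> → 12 >> 3 = 1. Stack: [1]
STORE_FAST z → z=1. Stack: []
LOAD_FAST u → push 1. Stack: [1]
LOAD_CONST → push 7. Stack: [1, 7]
BINARY_OP // → 1 // 7 = 0. Stack: [0]
LOAD_CONST → push 7. Stack: [0, 7]
LOAD_FAST u → push 1. Stack: [0, 7, 1]
BINARY_OP * → 7 * 1 = 7. Stack: [0, 7]
BINARY_OP + → 0 + 7 = 7. Stack: [7]
STORE_FAST x → x=7. Stack: []
LOAD_CONST → push 35. Stack: [35]
LOAD_FAST a → push 12. Stack: [35, 12]
BINARY_OP + → 35 + 12 = 47. Stack: [47]
STORE_FAST m → m=47. Stack: []
LOAD_FAST_LOAD_FAST z,p → push 1,0. Stack: [1, 0]
BINARY_OP + → 1 + 0 = 1. Stack: [1]
STORE_FAST q → q=1. Stack: []
LOAD_FAST q → push 1. Stack: [1]
RETURN_VALUE → return 1.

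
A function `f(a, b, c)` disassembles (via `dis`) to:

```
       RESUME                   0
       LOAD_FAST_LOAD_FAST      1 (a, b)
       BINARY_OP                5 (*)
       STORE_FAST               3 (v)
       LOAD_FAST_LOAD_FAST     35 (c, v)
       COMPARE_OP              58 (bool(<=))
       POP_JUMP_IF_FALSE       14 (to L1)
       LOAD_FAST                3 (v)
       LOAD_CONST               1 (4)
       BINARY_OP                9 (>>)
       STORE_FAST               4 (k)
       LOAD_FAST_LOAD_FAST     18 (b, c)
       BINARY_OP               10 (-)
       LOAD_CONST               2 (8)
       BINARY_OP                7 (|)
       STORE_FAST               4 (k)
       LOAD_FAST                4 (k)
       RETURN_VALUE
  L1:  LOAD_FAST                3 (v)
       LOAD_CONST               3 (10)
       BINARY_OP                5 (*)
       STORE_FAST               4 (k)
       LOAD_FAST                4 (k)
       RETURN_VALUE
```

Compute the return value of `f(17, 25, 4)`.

29

LOAD_FAST_LOAD_FAST a,b → push 17,25. Stack: [17, 25]
BINARY_OP * → 17 * 25 = 425. Stack: [425]
STORE_FAST v → v=425. Stack: []
LOAD_FAST_LOAD_FAST c,v → push 4,425. Stack: [4, 425]
COMPARE_OP bool(<=) → 4 vs 425 = True. Stack: [True]
POP_JUMP_IF_FALSE → pop True; no jump. Stack: []
LOAD_FAST v → push 425. Stack: [425]
LOAD_CONST → push 4. Stack: [425, 4]
BINARY_OP >> → 425 >> 4 = 26. Stack: [26]
STORE_FAST k → k=26. Stack: []
LOAD_FAST_LOAD_FAST b,c → push 25,4. Stack: [25, 4]
BINARY_OP - → 25 - 4 = 21. Stack: [21]
LOAD_CONST → push 8. Stack: [21, 8]
BINARY_OP | → 21 | 8 = 29. Stack: [29]
STORE_FAST k → k=29. Stack: []
LOAD_FAST k → push 29. Stack: [29]
RETURN_VALUE → return 29.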